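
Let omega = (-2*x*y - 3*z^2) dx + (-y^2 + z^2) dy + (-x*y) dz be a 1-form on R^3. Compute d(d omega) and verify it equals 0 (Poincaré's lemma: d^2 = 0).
d(d omega) = 0

Step 1: d omega = sum_{i<j} (∂f_j/∂x_i - ∂f_i/∂x_j) dx_i ∧ dx_j:
  coeff of dx ∧ dy: 2*x
  coeff of dx ∧ dz: -y + 6*z
  coeff of dy ∧ dz: -x - 2*z
Step 2: Apply d again to each 2-form coefficient. The only possible 3-form in R^3 is dx ∧ dy ∧ dz, with coefficient
  ∂(coeff of dy∧dz)/∂x - ∂(coeff of dx∧dz)/∂y + ∂(coeff of dx∧dy)/∂z
  = ∂/∂x (-x - 2*z) - ∂/∂y (-y + 6*z) + ∂/∂z (2*x).
Each of these terms simplifies to sums of mixed partials that cancel in pairs. The result is 0 (by equality of mixed partials for smooth functions — Schwarz / Clairaut).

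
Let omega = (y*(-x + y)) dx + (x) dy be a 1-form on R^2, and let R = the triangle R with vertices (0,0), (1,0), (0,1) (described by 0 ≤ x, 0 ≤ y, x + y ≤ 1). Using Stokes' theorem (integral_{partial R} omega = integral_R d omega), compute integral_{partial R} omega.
integral_(partial R) omega = 1/3

Stokes: integral_partial_R omega = integral_R d omega with d omega = (∂Q/∂x - ∂P/∂y) dx ∧ dy.
  ∂Q/∂x = 1
  ∂P/∂y = -x + 2*y
  integrand = ∂Q/∂x - ∂P/∂y = x - 2*y + 1.
Integrating over R: integral_0^1 integral_0^{1-x} (x - 2*y + 1) dy dx = 1/3.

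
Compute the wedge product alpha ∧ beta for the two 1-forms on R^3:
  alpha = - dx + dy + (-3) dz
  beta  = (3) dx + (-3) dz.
alpha ∧ beta = (12) dx ∧ dz + (-3) dx ∧ dy + (-3) dy ∧ dz

Distribute the wedge, using dx_i ∧ dx_j = -dx_j ∧ dx_i and dx_i ∧ dx_i = 0. For each pair (i, j) with i < j, the coefficient of dx_i ∧ dx_j in alpha ∧ beta is (alpha_i * beta_j - alpha_j * beta_i). Collecting: alpha ∧ beta = (12) dx ∧ dz + (-3) dx ∧ dy + (-3) dy ∧ dz.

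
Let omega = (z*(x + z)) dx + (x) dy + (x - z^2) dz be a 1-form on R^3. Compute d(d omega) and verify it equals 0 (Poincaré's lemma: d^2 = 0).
d(d omega) = 0

Step 1: d omega = sum_{i<j} (∂f_j/∂x_i - ∂f_i/∂x_j) dx_i ∧ dx_j:
  coeff of dx ∧ dy: 1
  coeff of dx ∧ dz: -x - 2*z + 1
  coeff of dy ∧ dz: 0
Step 2: Apply d again to each 2-form coefficient. The only possible 3-form in R^3 is dx ∧ dy ∧ dz, with coefficient
  ∂(coeff of dy∧dz)/∂x - ∂(coeff of dx∧dz)/∂y + ∂(coeff of dx∧dy)/∂z
  = ∂/∂x (0) - ∂/∂y (-x - 2*z + 1) + ∂/∂z (1).
Each of these terms simplifies to sums of mixed partials that cancel in pairs. The result is 0 (by equality of mixed partials for smooth functions — Schwarz / Clairaut).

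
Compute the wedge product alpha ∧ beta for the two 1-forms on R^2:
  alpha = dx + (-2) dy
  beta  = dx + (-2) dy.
alpha ∧ beta = 0

Distribute the wedge, using dx_i ∧ dx_j = -dx_j ∧ dx_i and dx_i ∧ dx_i = 0. For each pair (i, j) with i < j, the coefficient of dx_i ∧ dx_j in alpha ∧ beta is (alpha_i * beta_j - alpha_j * beta_i). Collecting: alpha ∧ beta = 0.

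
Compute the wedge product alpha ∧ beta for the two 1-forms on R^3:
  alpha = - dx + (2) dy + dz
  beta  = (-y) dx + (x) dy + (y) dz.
alpha ∧ beta = (-x + 2*y) dx ∧ dy + (-x + 2*y) dy ∧ dz

Distribute the wedge, using dx_i ∧ dx_j = -dx_j ∧ dx_i and dx_i ∧ dx_i = 0. For each pair (i, j) with i < j, the coefficient of dx_i ∧ dx_j in alpha ∧ beta is (alpha_i * beta_j - alpha_j * beta_i). Collecting: alpha ∧ beta = (-x + 2*y) dx ∧ dy + (-x + 2*y) dy ∧ dz.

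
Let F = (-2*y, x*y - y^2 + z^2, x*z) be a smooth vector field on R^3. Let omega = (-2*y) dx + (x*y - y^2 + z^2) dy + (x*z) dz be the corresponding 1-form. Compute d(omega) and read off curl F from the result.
d(omega) = (-2*z) dy ∧ dz + (-z) dz ∧ dx + (y + 2) dx ∧ dy; curl F = (-2*z, -z, y + 2)

d omega = sum_{i<j} (∂f_j/∂x_i - ∂f_i/∂x_j) dx_i ∧ dx_j. Under the identification (dy ∧ dz, dz ∧ dx, dx ∧ dy) ↔ (e_x, e_y, e_z), the coefficients are exactly the components of curl F. Compute:
  ∂R/∂y - ∂Q/∂z = (0) - (2*z) = -2*z
  ∂P/∂z - ∂R/∂x = (0) - (z) = -z
  ∂Q/∂x - ∂P/∂y = (y) - (-2) = y + 2.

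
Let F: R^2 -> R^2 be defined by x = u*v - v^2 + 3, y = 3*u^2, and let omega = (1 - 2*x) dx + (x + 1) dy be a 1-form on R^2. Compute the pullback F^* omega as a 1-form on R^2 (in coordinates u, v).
F^* omega = (6*u^2*v - 8*u*v^2 + 24*u + 2*v^3 - 5*v) du + (-2*u^2*v + 6*u*v^2 - 5*u - 4*v^3 + 10*v) dv

Using F^*(f dg) = (f ∘ F) d(g ∘ F), substitute each coordinate x_i by F_i(u, v) in f_i, and replace dx_i by d F_i = (∂F_i/∂u) du + (∂F_i/∂v) dv.
  For the x component: f_1(F) = -2*u*v + 2*v^2 - 5; d F_1 = (v) du + (u - 2*v) dv
  For the y component: f_2(F) = u*v - v^2 + 4; d F_2 = (6*u) du + (0) dv
Combining and collecting du, dv coefficients:
  coeff of du: 6*u^2*v - 8*u*v^2 + 24*u + 2*v^3 - 5*v
  coeff of dv: -2*u^2*v + 6*u*v^2 - 5*u - 4*v^3 + 10*v
F^* omega = (6*u^2*v - 8*u*v^2 + 24*u + 2*v^3 - 5*v) du + (-2*u^2*v + 6*u*v^2 - 5*u - 4*v^3 + 10*v) dv.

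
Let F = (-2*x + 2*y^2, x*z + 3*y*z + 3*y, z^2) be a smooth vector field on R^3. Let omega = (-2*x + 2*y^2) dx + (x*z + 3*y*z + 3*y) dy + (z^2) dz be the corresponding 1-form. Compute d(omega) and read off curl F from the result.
d(omega) = (-x - 3*y) dy ∧ dz + (0) dz ∧ dx + (-4*y + z) dx ∧ dy; curl F = (-x - 3*y, 0, -4*y + z)

d omega = sum_{i<j} (∂f_j/∂x_i - ∂f_i/∂x_j) dx_i ∧ dx_j. Under the identification (dy ∧ dz, dz ∧ dx, dx ∧ dy) ↔ (e_x, e_y, e_z), the coefficients are exactly the components of curl F. Compute:
  ∂R/∂y - ∂Q/∂z = (0) - (x + 3*y) = -x - 3*y
  ∂P/∂z - ∂R/∂x = (0) - (0) = 0
  ∂Q/∂x - ∂P/∂y = (z) - (4*y) = -4*y + z.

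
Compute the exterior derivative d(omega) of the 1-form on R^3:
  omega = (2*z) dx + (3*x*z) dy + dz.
d(omega) = (3*z) dx ∧ dy + (-2) dx ∧ dz + (-3*x) dy ∧ dz

For a 1-form omega = sum_i f_i dx_i, the exterior derivative is
  d(omega) = sum_{i < j} (∂f_j/∂x_i - ∂f_i/∂x_j) dx_i ∧ dx_j.
  coefficient of dx ∧ dy: ∂f_2/∂x - ∂f_1/∂y = ∂(3*x*z)/∂x - ∂(2*z)/∂y = 3*z
  coefficient of dx ∧ dz: ∂f_3/∂x - ∂f_1/∂z = ∂(1)/∂x - ∂(2*z)/∂z = -2
  coefficient of dy ∧ dz: ∂f_3/∂y - ∂f_2/∂z = ∂(1)/∂y - ∂(3*x*z)/∂z = -3*x
Assembling: d(omega) = (3*z) dx ∧ dy + (-2) dx ∧ dz + (-3*x) dy ∧ dz.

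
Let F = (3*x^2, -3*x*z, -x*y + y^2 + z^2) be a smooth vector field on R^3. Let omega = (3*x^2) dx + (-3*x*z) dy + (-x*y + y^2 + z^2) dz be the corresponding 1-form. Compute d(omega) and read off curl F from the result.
d(omega) = (2*x + 2*y) dy ∧ dz + (y) dz ∧ dx + (-3*z) dx ∧ dy; curl F = (2*x + 2*y, y, -3*z)

d omega = sum_{i<j} (∂f_j/∂x_i - ∂f_i/∂x_j) dx_i ∧ dx_j. Under the identification (dy ∧ dz, dz ∧ dx, dx ∧ dy) ↔ (e_x, e_y, e_z), the coefficients are exactly the components of curl F. Compute:
  ∂R/∂y - ∂Q/∂z = (-x + 2*y) - (-3*x) = 2*x + 2*y
  ∂P/∂z - ∂R/∂x = (0) - (-y) = y
  ∂Q/∂x - ∂P/∂y = (-3*z) - (0) = -3*z.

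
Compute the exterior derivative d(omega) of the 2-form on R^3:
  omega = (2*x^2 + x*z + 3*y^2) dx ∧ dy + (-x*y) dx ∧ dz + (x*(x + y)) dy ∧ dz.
d(omega) = (4*x + y) dx ∧ dy ∧ dz

For a 2-form omega = sum_{i<j} g_{ij} dx_i ∧ dx_j, the exterior derivative is
  d(omega) = sum_{i<j} d(g_{ij}) ∧ dx_i ∧ dx_j = sum_{i<j, k} (∂g_{ij}/∂x_k) dx_k ∧ dx_i ∧ dx_j.
Expand each term, using dx_k ∧ dx_i ∧ dx_j = sgn(permutation) dx_{(a)} ∧ dx_{(b)} ∧ dx_{(c)} with (a < b < c) sorted:
  d(2*x^2 + x*z + 3*y^2) includes (∂/∂z)(2*x^2 + x*z + 3*y^2) dz = (x) dz, which multiplied by dx ∧ dy gives (x) dx ∧ dy ∧ dz
  d(-x*y) includes (∂/∂y)(-x*y) dy = (-x) dy, which multiplied by dx ∧ dz gives (x) dx ∧ dy ∧ dz
  d(x*(x + y)) includes (∂/∂x)(x*(x + y)) dx = (2*x + y) dx, which multiplied by dy ∧ dz gives (2*x + y) dx ∧ dy ∧ dz
Collecting like 3-forms: d(omega) = (4*x + y) dx ∧ dy ∧ dz.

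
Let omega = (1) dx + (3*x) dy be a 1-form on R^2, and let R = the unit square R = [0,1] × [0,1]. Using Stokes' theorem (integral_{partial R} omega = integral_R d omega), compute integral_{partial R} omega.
integral_(partial R) omega = 3

Stokes: integral_partial_R omega = integral_R d omega with d omega = (∂Q/∂x - ∂P/∂y) dx ∧ dy.
  ∂Q/∂x = 3
  ∂P/∂y = 0
  integrand = ∂Q/∂x - ∂P/∂y = 3.
Integrating over R: integral_0^1 integral_0^1 (3) dx dy = 3.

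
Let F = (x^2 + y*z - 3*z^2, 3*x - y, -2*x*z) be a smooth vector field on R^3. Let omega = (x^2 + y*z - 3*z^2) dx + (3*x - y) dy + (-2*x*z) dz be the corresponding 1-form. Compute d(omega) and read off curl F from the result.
d(omega) = (0) dy ∧ dz + (y - 4*z) dz ∧ dx + (3 - z) dx ∧ dy; curl F = (0, y - 4*z, 3 - z)

d omega = sum_{i<j} (∂f_j/∂x_i - ∂f_i/∂x_j) dx_i ∧ dx_j. Under the identification (dy ∧ dz, dz ∧ dx, dx ∧ dy) ↔ (e_x, e_y, e_z), the coefficients are exactly the components of curl F. Compute:
  ∂R/∂y - ∂Q/∂z = (0) - (0) = 0
  ∂P/∂z - ∂R/∂x = (y - 6*z) - (-2*z) = y - 4*z
  ∂Q/∂x - ∂P/∂y = (3) - (z) = 3 - z.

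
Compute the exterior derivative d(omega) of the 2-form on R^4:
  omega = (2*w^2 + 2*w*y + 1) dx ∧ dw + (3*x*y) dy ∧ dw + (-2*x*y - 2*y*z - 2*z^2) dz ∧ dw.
d(omega) = (-2*w + 3*y) dx ∧ dy ∧ dw + (-2*y) dx ∧ dz ∧ dw + (-2*x - 2*z) dy ∧ dz ∧ dw

For a 2-form omega = sum_{i<j} g_{ij} dx_i ∧ dx_j, the exterior derivative is
  d(omega) = sum_{i<j} d(g_{ij}) ∧ dx_i ∧ dx_j = sum_{i<j, k} (∂g_{ij}/∂x_k) dx_k ∧ dx_i ∧ dx_j.
Expand each term, using dx_k ∧ dx_i ∧ dx_j = sgn(permutation) dx_{(a)} ∧ dx_{(b)} ∧ dx_{(c)} with (a < b < c) sorted:
  d(2*w^2 + 2*w*y + 1) includes (∂/∂y)(2*w^2 + 2*w*y + 1) dy = (2*w) dy, which multiplied by dx ∧ dw gives (-2*w) dx ∧ dy ∧ dw
  d(3*x*y) includes (∂/∂x)(3*x*y) dx = (3*y) dx, which multiplied by dy ∧ dw gives (3*y) dx ∧ dy ∧ dw
  d(-2*x*y - 2*y*z - 2*z^2) includes (∂/∂x)(-2*x*y - 2*y*z - 2*z^2) dx = (-2*y) dx, which multiplied by dz ∧ dw gives (-2*y) dx ∧ dz ∧ dw
  d(-2*x*y - 2*y*z - 2*z^2) includes (∂/∂y)(-2*x*y - 2*y*z - 2*z^2) dy = (-2*x - 2*z) dy, which multiplied by dz ∧ dw gives (-2*x - 2*z) dy ∧ dz ∧ dw
Collecting like 3-forms: d(omega) = (-2*w + 3*y) dx ∧ dy ∧ dw + (-2*y) dx ∧ dz ∧ dw + (-2*x - 2*z) dy ∧ dz ∧ dw.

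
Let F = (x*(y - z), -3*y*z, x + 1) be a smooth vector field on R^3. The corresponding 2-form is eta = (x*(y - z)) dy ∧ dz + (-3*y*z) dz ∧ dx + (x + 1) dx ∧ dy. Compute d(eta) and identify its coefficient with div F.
d(eta) = (y - 4*z) dx ∧ dy ∧ dz; div F = y - 4*z

For a 2-form in R^3 of the form above, applying d gives a 3-form with coefficient ∂P/∂x + ∂Q/∂y + ∂R/∂z:
  ∂P/∂x = y - z
  ∂Q/∂y = -3*z
  ∂R/∂z = 0
Sum = y - 4*z, which is exactly div F.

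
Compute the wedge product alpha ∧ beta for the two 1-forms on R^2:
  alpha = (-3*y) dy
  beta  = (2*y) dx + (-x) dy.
alpha ∧ beta = (6*y^2) dx ∧ dy

Distribute the wedge, using dx_i ∧ dx_j = -dx_j ∧ dx_i and dx_i ∧ dx_i = 0. For each pair (i, j) with i < j, the coefficient of dx_i ∧ dx_j in alpha ∧ beta is (alpha_i * beta_j - alpha_j * beta_i). Collecting: alpha ∧ beta = (6*y^2) dx ∧ dy.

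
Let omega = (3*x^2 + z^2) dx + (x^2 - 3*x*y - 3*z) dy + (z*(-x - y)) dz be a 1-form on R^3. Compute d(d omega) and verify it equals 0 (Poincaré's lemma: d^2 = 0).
d(d omega) = 0

Step 1: d omega = sum_{i<j} (∂f_j/∂x_i - ∂f_i/∂x_j) dx_i ∧ dx_j:
  coeff of dx ∧ dy: 2*x - 3*y
  coeff of dx ∧ dz: -3*z
  coeff of dy ∧ dz: 3 - z
Step 2: Apply d again to each 2-form coefficient. The only possible 3-form in R^3 is dx ∧ dy ∧ dz, with coefficient
  ∂(coeff of dy∧dz)/∂x - ∂(coeff of dx∧dz)/∂y + ∂(coeff of dx∧dy)/∂z
  = ∂/∂x (3 - z) - ∂/∂y (-3*z) + ∂/∂z (2*x - 3*y).
Each of these terms simplifies to sums of mixed partials that cancel in pairs. The result is 0 (by equality of mixed partials for smooth functions — Schwarz / Clairaut).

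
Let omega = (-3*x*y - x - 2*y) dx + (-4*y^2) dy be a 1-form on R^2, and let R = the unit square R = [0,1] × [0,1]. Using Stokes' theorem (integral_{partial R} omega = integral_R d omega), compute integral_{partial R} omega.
integral_(partial R) omega = 7/2

Stokes: integral_partial_R omega = integral_R d omega with d omega = (∂Q/∂x - ∂P/∂y) dx ∧ dy.
  ∂Q/∂x = 0
  ∂P/∂y = -3*x - 2
  integrand = ∂Q/∂x - ∂P/∂y = 3*x + 2.
Integrating over R: integral_0^1 integral_0^1 (3*x + 2) dx dy = 7/2.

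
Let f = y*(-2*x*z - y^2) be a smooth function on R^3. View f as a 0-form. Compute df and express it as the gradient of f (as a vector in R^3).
df = (-2*y*z) dx + (-2*x*z - 3*y^2) dy + (-2*x*y) dz; grad f = (-2*y*z, -2*x*z - 3*y^2, -2*x*y)

For a 0-form f, d f = (∂f/∂x) dx + (∂f/∂y) dy + (∂f/∂z) dz. The components of the vector representation are exactly the entries of grad f in Cartesian coordinates:
  ∂f/∂x = -2*y*z
  ∂f/∂y = -2*x*z - 3*y^2
  ∂f/∂z = -2*x*y.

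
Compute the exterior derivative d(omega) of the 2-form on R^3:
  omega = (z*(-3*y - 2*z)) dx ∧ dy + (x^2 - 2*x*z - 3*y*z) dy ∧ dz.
d(omega) = (2*x - 3*y - 6*z) dx ∧ dy ∧ dz

For a 2-form omega = sum_{i<j} g_{ij} dx_i ∧ dx_j, the exterior derivative is
  d(omega) = sum_{i<j} d(g_{ij}) ∧ dx_i ∧ dx_j = sum_{i<j, k} (∂g_{ij}/∂x_k) dx_k ∧ dx_i ∧ dx_j.
Expand each term, using dx_k ∧ dx_i ∧ dx_j = sgn(permutation) dx_{(a)} ∧ dx_{(b)} ∧ dx_{(c)} with (a < b < c) sorted:
  d(z*(-3*y - 2*z)) includes (∂/∂z)(z*(-3*y - 2*z)) dz = (-3*y - 4*z) dz, which multiplied by dx ∧ dy gives (-3*y - 4*z) dx ∧ dy ∧ dz
  d(x^2 - 2*x*z - 3*y*z) includes (∂/∂x)(x^2 - 2*x*z - 3*y*z) dx = (2*x - 2*z) dx, which multiplied by dy ∧ dz gives (2*x - 2*z) dx ∧ dy ∧ dz
Collecting like 3-forms: d(omega) = (2*x - 3*y - 6*z) dx ∧ dy ∧ dz.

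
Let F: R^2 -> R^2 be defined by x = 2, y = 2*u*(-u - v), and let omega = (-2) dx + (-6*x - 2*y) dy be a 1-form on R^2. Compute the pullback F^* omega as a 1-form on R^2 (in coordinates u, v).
F^* omega = (-16*u^3 - 24*u^2*v - 8*u*v^2 + 48*u + 24*v) du + (8*u*(-u^2 - u*v + 3)) dv

Using F^*(f dg) = (f ∘ F) d(g ∘ F), substitute each coordinate x_i by F_i(u, v) in f_i, and replace dx_i by d F_i = (∂F_i/∂u) du + (∂F_i/∂v) dv.
  For the x component: f_1(F) = -2; d F_1 = (0) du + (0) dv
  For the y component: f_2(F) = 4*u^2 + 4*u*v - 12; d F_2 = (-4*u - 2*v) du + (-2*u) dv
Combining and collecting du, dv coefficients:
  coeff of du: -16*u^3 - 24*u^2*v - 8*u*v^2 + 48*u + 24*v
  coeff of dv: 8*u*(-u^2 - u*v + 3)
F^* omega = (-16*u^3 - 24*u^2*v - 8*u*v^2 + 48*u + 24*v) du + (8*u*(-u^2 - u*v + 3)) dv.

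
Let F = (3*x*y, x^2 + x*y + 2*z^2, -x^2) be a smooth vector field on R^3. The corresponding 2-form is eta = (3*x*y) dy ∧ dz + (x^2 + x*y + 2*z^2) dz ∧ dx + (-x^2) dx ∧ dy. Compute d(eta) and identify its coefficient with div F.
d(eta) = (x + 3*y) dx ∧ dy ∧ dz; div F = x + 3*y

For a 2-form in R^3 of the form above, applying d gives a 3-form with coefficient ∂P/∂x + ∂Q/∂y + ∂R/∂z:
  ∂P/∂x = 3*y
  ∂Q/∂y = x
  ∂R/∂z = 0
Sum = x + 3*y, which is exactly div F.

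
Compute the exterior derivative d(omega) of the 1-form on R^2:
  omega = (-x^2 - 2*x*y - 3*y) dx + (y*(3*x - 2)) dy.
d(omega) = (2*x + 3*y + 3) dx ∧ dy

For a 1-form omega = sum_i f_i dx_i, the exterior derivative is
  d(omega) = sum_{i < j} (∂f_j/∂x_i - ∂f_i/∂x_j) dx_i ∧ dx_j.
  coefficient of dx ∧ dy: ∂f_2/∂x - ∂f_1/∂y = ∂(y*(3*x - 2))/∂x - ∂(-x^2 - 2*x*y - 3*y)/∂y = 2*x + 3*y + 3
Assembling: d(omega) = (2*x + 3*y + 3) dx ∧ dy.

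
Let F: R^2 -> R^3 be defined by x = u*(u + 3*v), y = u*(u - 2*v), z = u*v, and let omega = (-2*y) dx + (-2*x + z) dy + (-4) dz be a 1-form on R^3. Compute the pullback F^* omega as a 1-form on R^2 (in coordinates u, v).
F^* omega = (-8*u^3 - 4*u^2*v + 22*u*v^2 - 4*v) du + (2*u*(-u^2 + 11*u*v - 2)) dv

Using F^*(f dg) = (f ∘ F) d(g ∘ F), substitute each coordinate x_i by F_i(u, v) in f_i, and replace dx_i by d F_i = (∂F_i/∂u) du + (∂F_i/∂v) dv.
  For the x component: f_1(F) = 2*u*(-u + 2*v); d F_1 = (2*u + 3*v) du + (3*u) dv
  For the y component: f_2(F) = u*(-2*u - 5*v); d F_2 = (2*u - 2*v) du + (-2*u) dv
  For the z component: f_3(F) = -4; d F_3 = (v) du + (u) dv
Combining and collecting du, dv coefficients:
  coeff of du: -8*u^3 - 4*u^2*v + 22*u*v^2 - 4*v
  coeff of dv: 2*u*(-u^2 + 11*u*v - 2)
F^* omega = (-8*u^3 - 4*u^2*v + 22*u*v^2 - 4*v) du + (2*u*(-u^2 + 11*u*v - 2)) dv.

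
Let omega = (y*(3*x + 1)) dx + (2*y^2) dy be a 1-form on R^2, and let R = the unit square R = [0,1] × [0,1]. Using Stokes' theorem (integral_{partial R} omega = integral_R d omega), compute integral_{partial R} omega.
integral_(partial R) omega = -5/2

Stokes: integral_partial_R omega = integral_R d omega with d omega = (∂Q/∂x - ∂P/∂y) dx ∧ dy.
  ∂Q/∂x = 0
  ∂P/∂y = 3*x + 1
  integrand = ∂Q/∂x - ∂P/∂y = -3*x - 1.
Integrating over R: integral_0^1 integral_0^1 (-3*x - 1) dx dy = -5/2.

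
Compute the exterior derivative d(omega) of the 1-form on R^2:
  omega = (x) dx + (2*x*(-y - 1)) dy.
d(omega) = (-2*y - 2) dx ∧ dy

For a 1-form omega = sum_i f_i dx_i, the exterior derivative is
  d(omega) = sum_{i < j} (∂f_j/∂x_i - ∂f_i/∂x_j) dx_i ∧ dx_j.
  coefficient of dx ∧ dy: ∂f_2/∂x - ∂f_1/∂y = ∂(2*x*(-y - 1))/∂x - ∂(x)/∂y = -2*y - 2
Assembling: d(omega) = (-2*y - 2) dx ∧ dy.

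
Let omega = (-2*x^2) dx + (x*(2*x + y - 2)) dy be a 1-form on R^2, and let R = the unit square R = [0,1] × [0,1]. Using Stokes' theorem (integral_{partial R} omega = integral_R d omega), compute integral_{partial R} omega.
integral_(partial R) omega = 1/2

Stokes: integral_partial_R omega = integral_R d omega with d omega = (∂Q/∂x - ∂P/∂y) dx ∧ dy.
  ∂Q/∂x = 4*x + y - 2
  ∂P/∂y = 0
  integrand = ∂Q/∂x - ∂P/∂y = 4*x + y - 2.
Integrating over R: integral_0^1 integral_0^1 (4*x + y - 2) dx dy = 1/2.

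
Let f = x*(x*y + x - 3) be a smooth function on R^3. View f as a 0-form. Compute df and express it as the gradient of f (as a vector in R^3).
df = (2*x*y + 2*x - 3) dx + (x^2) dy + (0) dz; grad f = (2*x*y + 2*x - 3, x^2, 0)

For a 0-form f, d f = (∂f/∂x) dx + (∂f/∂y) dy + (∂f/∂z) dz. The components of the vector representation are exactly the entries of grad f in Cartesian coordinates:
  ∂f/∂x = 2*x*y + 2*x - 3
  ∂f/∂y = x^2
  ∂f/∂z = 0.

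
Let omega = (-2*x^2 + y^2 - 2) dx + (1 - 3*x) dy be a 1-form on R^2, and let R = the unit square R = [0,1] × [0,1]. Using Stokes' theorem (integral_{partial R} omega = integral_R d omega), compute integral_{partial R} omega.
integral_(partial R) omega = -4

Stokes: integral_partial_R omega = integral_R d omega with d omega = (∂Q/∂x - ∂P/∂y) dx ∧ dy.
  ∂Q/∂x = -3
  ∂P/∂y = 2*y
  integrand = ∂Q/∂x - ∂P/∂y = -2*y - 3.
Integrating over R: integral_0^1 integral_0^1 (-2*y - 3) dx dy = -4.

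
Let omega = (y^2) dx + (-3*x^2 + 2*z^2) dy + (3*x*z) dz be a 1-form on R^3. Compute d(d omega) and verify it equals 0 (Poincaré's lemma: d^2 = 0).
d(d omega) = 0

Step 1: d omega = sum_{i<j} (∂f_j/∂x_i - ∂f_i/∂x_j) dx_i ∧ dx_j:
  coeff of dx ∧ dy: -6*x - 2*y
  coeff of dx ∧ dz: 3*z
  coeff of dy ∧ dz: -4*z
Step 2: Apply d again to each 2-form coefficient. The only possible 3-form in R^3 is dx ∧ dy ∧ dz, with coefficient
  ∂(coeff of dy∧dz)/∂x - ∂(coeff of dx∧dz)/∂y + ∂(coeff of dx∧dy)/∂z
  = ∂/∂x (-4*z) - ∂/∂y (3*z) + ∂/∂z (-6*x - 2*y).
Each of these terms simplifies to sums of mixed partials that cancel in pairs. The result is 0 (by equality of mixed partials for smooth functions — Schwarz / Clairaut).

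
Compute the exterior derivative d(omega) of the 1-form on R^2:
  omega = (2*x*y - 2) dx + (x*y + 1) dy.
d(omega) = (-2*x + y) dx ∧ dy

For a 1-form omega = sum_i f_i dx_i, the exterior derivative is
  d(omega) = sum_{i < j} (∂f_j/∂x_i - ∂f_i/∂x_j) dx_i ∧ dx_j.
  coefficient of dx ∧ dy: ∂f_2/∂x - ∂f_1/∂y = ∂(x*y + 1)/∂x - ∂(2*x*y - 2)/∂y = -2*x + y
Assembling: d(omega) = (-2*x + y) dx ∧ dy.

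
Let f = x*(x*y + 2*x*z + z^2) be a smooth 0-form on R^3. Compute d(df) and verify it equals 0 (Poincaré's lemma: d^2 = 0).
d(df) = 0

Step 1: df = sum_i (∂f/∂x_i) dx_i = (2*x*y + 4*x*z + z^2) dx + (x^2) dy + (2*x*(x + z)) dz.
Step 2: Apply d again. Using the 1-form formula, the coefficient of dx ∧ dy in d(df) is ∂^2 f/∂x ∂y - ∂^2 f/∂y ∂x = (2*x) - (2*x) = 0 (equality of mixed partials for smooth f).
Similarly for dx ∧ dz and dy ∧ dz — all coefficients vanish. So d(df) = 0.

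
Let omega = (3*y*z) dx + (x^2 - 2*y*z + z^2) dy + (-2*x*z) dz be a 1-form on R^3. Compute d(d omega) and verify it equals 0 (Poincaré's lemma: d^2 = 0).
d(d omega) = 0

Step 1: d omega = sum_{i<j} (∂f_j/∂x_i - ∂f_i/∂x_j) dx_i ∧ dx_j:
  coeff of dx ∧ dy: 2*x - 3*z
  coeff of dx ∧ dz: -3*y - 2*z
  coeff of dy ∧ dz: 2*y - 2*z
Step 2: Apply d again to each 2-form coefficient. The only possible 3-form in R^3 is dx ∧ dy ∧ dz, with coefficient
  ∂(coeff of dy∧dz)/∂x - ∂(coeff of dx∧dz)/∂y + ∂(coeff of dx∧dy)/∂z
  = ∂/∂x (2*y - 2*z) - ∂/∂y (-3*y - 2*z) + ∂/∂z (2*x - 3*z).
Each of these terms simplifies to sums of mixed partials that cancel in pairs. The result is 0 (by equality of mixed partials for smooth functions — Schwarz / Clairaut).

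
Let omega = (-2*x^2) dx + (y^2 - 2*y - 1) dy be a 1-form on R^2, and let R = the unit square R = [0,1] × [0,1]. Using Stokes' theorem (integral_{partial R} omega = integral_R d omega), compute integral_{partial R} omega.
integral_(partial R) omega = 0

Stokes: integral_partial_R omega = integral_R d omega with d omega = (∂Q/∂x - ∂P/∂y) dx ∧ dy.
  ∂Q/∂x = 0
  ∂P/∂y = 0
  integrand = ∂Q/∂x - ∂P/∂y = 0.
Integrating over R: integral_0^1 integral_0^1 (0) dx dy = 0.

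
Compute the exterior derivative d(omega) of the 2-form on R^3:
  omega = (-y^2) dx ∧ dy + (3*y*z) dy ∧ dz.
d(omega) = 0

For a 2-form omega = sum_{i<j} g_{ij} dx_i ∧ dx_j, the exterior derivative is
  d(omega) = sum_{i<j} d(g_{ij}) ∧ dx_i ∧ dx_j = sum_{i<j, k} (∂g_{ij}/∂x_k) dx_k ∧ dx_i ∧ dx_j.
Expand each term, using dx_k ∧ dx_i ∧ dx_j = sgn(permutation) dx_{(a)} ∧ dx_{(b)} ∧ dx_{(c)} with (a < b < c) sorted:

Collecting like 3-forms: d(omega) = 0.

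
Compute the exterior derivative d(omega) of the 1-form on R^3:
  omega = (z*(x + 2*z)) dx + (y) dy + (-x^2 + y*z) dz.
d(omega) = (-3*x - 4*z) dx ∧ dz + (z) dy ∧ dz

For a 1-form omega = sum_i f_i dx_i, the exterior derivative is
  d(omega) = sum_{i < j} (∂f_j/∂x_i - ∂f_i/∂x_j) dx_i ∧ dx_j.
  coefficient of dx ∧ dz: ∂f_3/∂x - ∂f_1/∂z = ∂(-x^2 + y*z)/∂x - ∂(z*(x + 2*z))/∂z = -3*x - 4*z
  coefficient of dy ∧ dz: ∂f_3/∂y - ∂f_2/∂z = ∂(-x^2 + y*z)/∂y - ∂(y)/∂z = z
Assembling: d(omega) = (-3*x - 4*z) dx ∧ dz + (z) dy ∧ dz.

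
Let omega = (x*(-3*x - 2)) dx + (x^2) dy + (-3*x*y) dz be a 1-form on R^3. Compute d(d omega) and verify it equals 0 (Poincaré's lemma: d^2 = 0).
d(d omega) = 0

Step 1: d omega = sum_{i<j} (∂f_j/∂x_i - ∂f_i/∂x_j) dx_i ∧ dx_j:
  coeff of dx ∧ dy: 2*x
  coeff of dx ∧ dz: -3*y
  coeff of dy ∧ dz: -3*x
Step 2: Apply d again to each 2-form coefficient. The only possible 3-form in R^3 is dx ∧ dy ∧ dz, with coefficient
  ∂(coeff of dy∧dz)/∂x - ∂(coeff of dx∧dz)/∂y + ∂(coeff of dx∧dy)/∂z
  = ∂/∂x (-3*x) - ∂/∂y (-3*y) + ∂/∂z (2*x).
Each of these terms simplifies to sums of mixed partials that cancel in pairs. The result is 0 (by equality of mixed partials for smooth functions — Schwarz / Clairaut).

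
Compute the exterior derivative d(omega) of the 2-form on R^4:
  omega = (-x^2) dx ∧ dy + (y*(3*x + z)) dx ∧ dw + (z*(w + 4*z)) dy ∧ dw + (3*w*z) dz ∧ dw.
d(omega) = (-3*x - z) dx ∧ dy ∧ dw + (-y) dx ∧ dz ∧ dw + (-w - 8*z) dy ∧ dz ∧ dw

For a 2-form omega = sum_{i<j} g_{ij} dx_i ∧ dx_j, the exterior derivative is
  d(omega) = sum_{i<j} d(g_{ij}) ∧ dx_i ∧ dx_j = sum_{i<j, k} (∂g_{ij}/∂x_k) dx_k ∧ dx_i ∧ dx_j.
Expand each term, using dx_k ∧ dx_i ∧ dx_j = sgn(permutation) dx_{(a)} ∧ dx_{(b)} ∧ dx_{(c)} with (a < b < c) sorted:
  d(y*(3*x + z)) includes (∂/∂y)(y*(3*x + z)) dy = (3*x + z) dy, which multiplied by dx ∧ dw gives (-3*x - z) dx ∧ dy ∧ dw
  d(y*(3*x + z)) includes (∂/∂z)(y*(3*x + z)) dz = (y) dz, which multiplied by dx ∧ dw gives (-y) dx ∧ dz ∧ dw
  d(z*(w + 4*z)) includes (∂/∂z)(z*(w + 4*z)) dz = (w + 8*z) dz, which multiplied by dy ∧ dw gives (-w - 8*z) dy ∧ dz ∧ dw
Collecting like 3-forms: d(omega) = (-3*x - z) dx ∧ dy ∧ dw + (-y) dx ∧ dz ∧ dw + (-w - 8*z) dy ∧ dz ∧ dw.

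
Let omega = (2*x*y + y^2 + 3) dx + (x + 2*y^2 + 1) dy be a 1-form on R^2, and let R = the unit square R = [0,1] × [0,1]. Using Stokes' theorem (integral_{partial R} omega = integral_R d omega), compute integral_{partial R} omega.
integral_(partial R) omega = -1

Stokes: integral_partial_R omega = integral_R d omega with d omega = (∂Q/∂x - ∂P/∂y) dx ∧ dy.
  ∂Q/∂x = 1
  ∂P/∂y = 2*x + 2*y
  integrand = ∂Q/∂x - ∂P/∂y = -2*x - 2*y + 1.
Integrating over R: integral_0^1 integral_0^1 (-2*x - 2*y + 1) dx dy = -1.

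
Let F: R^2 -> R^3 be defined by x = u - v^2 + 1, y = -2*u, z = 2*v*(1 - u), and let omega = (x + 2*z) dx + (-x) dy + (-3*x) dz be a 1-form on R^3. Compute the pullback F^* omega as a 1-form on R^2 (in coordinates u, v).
F^* omega = (2*u*v + 3*u - 6*v^3 - 3*v^2 + 10*v + 3) du + (6*u^2 + 2*u*v^2 - 2*u*v + 2*v^3 - 2*v^2 - 2*v - 6) dv

Using F^*(f dg) = (f ∘ F) d(g ∘ F), substitute each coordinate x_i by F_i(u, v) in f_i, and replace dx_i by d F_i = (∂F_i/∂u) du + (∂F_i/∂v) dv.
  For the x component: f_1(F) = -4*u*v + u - v^2 + 4*v + 1; d F_1 = (1) du + (-2*v) dv
  For the y component: f_2(F) = -u + v^2 - 1; d F_2 = (-2) du + (0) dv
  For the z component: f_3(F) = -3*u + 3*v^2 - 3; d F_3 = (-2*v) du + (2 - 2*u) dv
Combining and collecting du, dv coefficients:
  coeff of du: 2*u*v + 3*u - 6*v^3 - 3*v^2 + 10*v + 3
  coeff of dv: 6*u^2 + 2*u*v^2 - 2*u*v + 2*v^3 - 2*v^2 - 2*v - 6
F^* omega = (2*u*v + 3*u - 6*v^3 - 3*v^2 + 10*v + 3) du + (6*u^2 + 2*u*v^2 - 2*u*v + 2*v^3 - 2*v^2 - 2*v - 6) dv.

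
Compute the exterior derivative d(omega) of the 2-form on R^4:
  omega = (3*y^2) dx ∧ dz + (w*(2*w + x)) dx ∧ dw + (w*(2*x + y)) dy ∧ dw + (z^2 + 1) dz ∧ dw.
d(omega) = (-6*y) dx ∧ dy ∧ dz + (2*w) dx ∧ dy ∧ dw

For a 2-form omega = sum_{i<j} g_{ij} dx_i ∧ dx_j, the exterior derivative is
  d(omega) = sum_{i<j} d(g_{ij}) ∧ dx_i ∧ dx_j = sum_{i<j, k} (∂g_{ij}/∂x_k) dx_k ∧ dx_i ∧ dx_j.
Expand each term, using dx_k ∧ dx_i ∧ dx_j = sgn(permutation) dx_{(a)} ∧ dx_{(b)} ∧ dx_{(c)} with (a < b < c) sorted:
  d(3*y^2) includes (∂/∂y)(3*y^2) dy = (6*y) dy, which multiplied by dx ∧ dz gives (-6*y) dx ∧ dy ∧ dz
  d(w*(2*x + y)) includes (∂/∂x)(w*(2*x + y)) dx = (2*w) dx, which multiplied by dy ∧ dw gives (2*w) dx ∧ dy ∧ dw
Collecting like 3-forms: d(omega) = (-6*y) dx ∧ dy ∧ dz + (2*w) dx ∧ dy ∧ dw.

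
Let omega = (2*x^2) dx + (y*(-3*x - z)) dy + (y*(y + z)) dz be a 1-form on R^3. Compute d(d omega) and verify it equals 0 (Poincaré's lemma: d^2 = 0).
d(d omega) = 0

Step 1: d omega = sum_{i<j} (∂f_j/∂x_i - ∂f_i/∂x_j) dx_i ∧ dx_j:
  coeff of dx ∧ dy: -3*y
  coeff of dx ∧ dz: 0
  coeff of dy ∧ dz: 3*y + z
Step 2: Apply d again to each 2-form coefficient. The only possible 3-form in R^3 is dx ∧ dy ∧ dz, with coefficient
  ∂(coeff of dy∧dz)/∂x - ∂(coeff of dx∧dz)/∂y + ∂(coeff of dx∧dy)/∂z
  = ∂/∂x (3*y + z) - ∂/∂y (0) + ∂/∂z (-3*y).
Each of these terms simplifies to sums of mixed partials that cancel in pairs. The result is 0 (by equality of mixed partials for smooth functions — Schwarz / Clairaut).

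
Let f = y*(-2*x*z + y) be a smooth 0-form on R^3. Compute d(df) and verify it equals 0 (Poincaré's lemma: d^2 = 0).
d(df) = 0

Step 1: df = sum_i (∂f/∂x_i) dx_i = (-2*y*z) dx + (-2*x*z + 2*y) dy + (-2*x*y) dz.
Step 2: Apply d again. Using the 1-form formula, the coefficient of dx ∧ dy in d(df) is ∂^2 f/∂x ∂y - ∂^2 f/∂y ∂x = (-2*z) - (-2*z) = 0 (equality of mixed partials for smooth f).
Similarly for dx ∧ dz and dy ∧ dz — all coefficients vanish. So d(df) = 0.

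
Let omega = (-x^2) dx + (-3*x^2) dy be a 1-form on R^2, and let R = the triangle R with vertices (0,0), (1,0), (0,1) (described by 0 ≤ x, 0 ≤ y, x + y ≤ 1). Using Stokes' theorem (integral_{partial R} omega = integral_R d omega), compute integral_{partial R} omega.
integral_(partial R) omega = -1

Stokes: integral_partial_R omega = integral_R d omega with d omega = (∂Q/∂x - ∂P/∂y) dx ∧ dy.
  ∂Q/∂x = -6*x
  ∂P/∂y = 0
  integrand = ∂Q/∂x - ∂P/∂y = -6*x.
Integrating over R: integral_0^1 integral_0^{1-x} (-6*x) dy dx = -1.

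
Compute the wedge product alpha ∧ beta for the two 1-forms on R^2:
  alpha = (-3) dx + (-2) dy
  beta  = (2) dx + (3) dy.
alpha ∧ beta = (-5) dx ∧ dy

Distribute the wedge, using dx_i ∧ dx_j = -dx_j ∧ dx_i and dx_i ∧ dx_i = 0. For each pair (i, j) with i < j, the coefficient of dx_i ∧ dx_j in alpha ∧ beta is (alpha_i * beta_j - alpha_j * beta_i). Collecting: alpha ∧ beta = (-5) dx ∧ dy.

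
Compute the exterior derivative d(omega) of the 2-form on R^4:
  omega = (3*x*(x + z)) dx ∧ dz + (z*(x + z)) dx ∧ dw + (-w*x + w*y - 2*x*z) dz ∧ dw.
d(omega) = (-w - x - 4*z) dx ∧ dz ∧ dw + (w) dy ∧ dz ∧ dw

For a 2-form omega = sum_{i<j} g_{ij} dx_i ∧ dx_j, the exterior derivative is
  d(omega) = sum_{i<j} d(g_{ij}) ∧ dx_i ∧ dx_j = sum_{i<j, k} (∂g_{ij}/∂x_k) dx_k ∧ dx_i ∧ dx_j.
Expand each term, using dx_k ∧ dx_i ∧ dx_j = sgn(permutation) dx_{(a)} ∧ dx_{(b)} ∧ dx_{(c)} with (a < b < c) sorted:
  d(z*(x + z)) includes (∂/∂z)(z*(x + z)) dz = (x + 2*z) dz, which multiplied by dx ∧ dw gives (-x - 2*z) dx ∧ dz ∧ dw
  d(-w*x + w*y - 2*x*z) includes (∂/∂x)(-w*x + w*y - 2*x*z) dx = (-w - 2*z) dx, which multiplied by dz ∧ dw gives (-w - 2*z) dx ∧ dz ∧ dw
  d(-w*x + w*y - 2*x*z) includes (∂/∂y)(-w*x + w*y - 2*x*z) dy = (w) dy, which multiplied by dz ∧ dw gives (w) dy ∧ dz ∧ dw
Collecting like 3-forms: d(omega) = (-w - x - 4*z) dx ∧ dz ∧ dw + (w) dy ∧ dz ∧ dw.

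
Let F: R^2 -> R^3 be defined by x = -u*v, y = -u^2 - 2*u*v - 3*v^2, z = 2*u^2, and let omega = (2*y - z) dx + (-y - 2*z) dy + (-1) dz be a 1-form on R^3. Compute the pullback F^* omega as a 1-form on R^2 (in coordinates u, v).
F^* omega = (2*u*(3*u^2 + 3*u*v - 3*v^2 - 2)) du + (10*u^3 + 18*u^2*v - 12*u*v^2 - 18*v^3) dv

Using F^*(f dg) = (f ∘ F) d(g ∘ F), substitute each coordinate x_i by F_i(u, v) in f_i, and replace dx_i by d F_i = (∂F_i/∂u) du + (∂F_i/∂v) dv.
  For the x component: f_1(F) = -4*u^2 - 4*u*v - 6*v^2; d F_1 = (-v) du + (-u) dv
  For the y component: f_2(F) = -3*u^2 + 2*u*v + 3*v^2; d F_2 = (-2*u - 2*v) du + (-2*u - 6*v) dv
  For the z component: f_3(F) = -1; d F_3 = (4*u) du + (0) dv
Combining and collecting du, dv coefficients:
  coeff of du: 2*u*(3*u^2 + 3*u*v - 3*v^2 - 2)
  coeff of dv: 10*u^3 + 18*u^2*v - 12*u*v^2 - 18*v^3
F^* omega = (2*u*(3*u^2 + 3*u*v - 3*v^2 - 2)) du + (10*u^3 + 18*u^2*v - 12*u*v^2 - 18*v^3) dv.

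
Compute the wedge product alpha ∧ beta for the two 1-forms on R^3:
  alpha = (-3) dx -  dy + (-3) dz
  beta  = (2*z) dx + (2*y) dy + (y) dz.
alpha ∧ beta = (-6*y + 2*z) dx ∧ dy + (-3*y + 6*z) dx ∧ dz + (5*y) dy ∧ dz

Distribute the wedge, using dx_i ∧ dx_j = -dx_j ∧ dx_i and dx_i ∧ dx_i = 0. For each pair (i, j) with i < j, the coefficient of dx_i ∧ dx_j in alpha ∧ beta is (alpha_i * beta_j - alpha_j * beta_i). Collecting: alpha ∧ beta = (-6*y + 2*z) dx ∧ dy + (-3*y + 6*z) dx ∧ dz + (5*y) dy ∧ dz.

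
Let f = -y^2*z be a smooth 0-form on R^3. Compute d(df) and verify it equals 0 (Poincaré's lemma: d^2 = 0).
d(df) = 0

Step 1: df = sum_i (∂f/∂x_i) dx_i = (0) dx + (-2*y*z) dy + (-y^2) dz.
Step 2: Apply d again. Using the 1-form formula, the coefficient of dx ∧ dy in d(df) is ∂^2 f/∂x ∂y - ∂^2 f/∂y ∂x = (0) - (0) = 0 (equality of mixed partials for smooth f).
Similarly for dx ∧ dz and dy ∧ dz — all coefficients vanish. So d(df) = 0.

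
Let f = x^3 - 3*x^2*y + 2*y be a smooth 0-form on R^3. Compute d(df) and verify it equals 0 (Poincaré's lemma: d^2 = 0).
d(df) = 0

Step 1: df = sum_i (∂f/∂x_i) dx_i = (3*x*(x - 2*y)) dx + (2 - 3*x^2) dy + (0) dz.
Step 2: Apply d again. Using the 1-form formula, the coefficient of dx ∧ dy in d(df) is ∂^2 f/∂x ∂y - ∂^2 f/∂y ∂x = (-6*x) - (-6*x) = 0 (equality of mixed partials for smooth f).
Similarly for dx ∧ dz and dy ∧ dz — all coefficients vanish. So d(df) = 0.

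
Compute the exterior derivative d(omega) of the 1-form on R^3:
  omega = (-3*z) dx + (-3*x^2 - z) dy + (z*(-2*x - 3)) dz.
d(omega) = (-6*x) dx ∧ dy + (3 - 2*z) dx ∧ dz + (1) dy ∧ dz

For a 1-form omega = sum_i f_i dx_i, the exterior derivative is
  d(omega) = sum_{i < j} (∂f_j/∂x_i - ∂f_i/∂x_j) dx_i ∧ dx_j.
  coefficient of dx ∧ dy: ∂f_2/∂x - ∂f_1/∂y = ∂(-3*x^2 - z)/∂x - ∂(-3*z)/∂y = -6*x
  coefficient of dx ∧ dz: ∂f_3/∂x - ∂f_1/∂z = ∂(z*(-2*x - 3))/∂x - ∂(-3*z)/∂z = 3 - 2*z
  coefficient of dy ∧ dz: ∂f_3/∂y - ∂f_2/∂z = ∂(z*(-2*x - 3))/∂y - ∂(-3*x^2 - z)/∂z = 1
Assembling: d(omega) = (-6*x) dx ∧ dy + (3 - 2*z) dx ∧ dz + (1) dy ∧ dz.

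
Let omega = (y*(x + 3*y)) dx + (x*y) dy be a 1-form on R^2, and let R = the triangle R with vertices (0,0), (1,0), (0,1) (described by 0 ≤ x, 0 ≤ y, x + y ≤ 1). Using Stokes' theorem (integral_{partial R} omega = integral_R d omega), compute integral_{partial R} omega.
integral_(partial R) omega = -1

Stokes: integral_partial_R omega = integral_R d omega with d omega = (∂Q/∂x - ∂P/∂y) dx ∧ dy.
  ∂Q/∂x = y
  ∂P/∂y = x + 6*y
  integrand = ∂Q/∂x - ∂P/∂y = -x - 5*y.
Integrating over R: integral_0^1 integral_0^{1-x} (-x - 5*y) dy dx = -1.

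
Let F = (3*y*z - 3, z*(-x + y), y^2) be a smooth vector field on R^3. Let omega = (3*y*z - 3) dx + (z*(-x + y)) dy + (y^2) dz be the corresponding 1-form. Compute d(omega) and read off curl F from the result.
d(omega) = (x + y) dy ∧ dz + (3*y) dz ∧ dx + (-4*z) dx ∧ dy; curl F = (x + y, 3*y, -4*z)

d omega = sum_{i<j} (∂f_j/∂x_i - ∂f_i/∂x_j) dx_i ∧ dx_j. Under the identification (dy ∧ dz, dz ∧ dx, dx ∧ dy) ↔ (e_x, e_y, e_z), the coefficients are exactly the components of curl F. Compute:
  ∂R/∂y - ∂Q/∂z = (2*y) - (-x + y) = x + y
  ∂P/∂z - ∂R/∂x = (3*y) - (0) = 3*y
  ∂Q/∂x - ∂P/∂y = (-z) - (3*z) = -4*z.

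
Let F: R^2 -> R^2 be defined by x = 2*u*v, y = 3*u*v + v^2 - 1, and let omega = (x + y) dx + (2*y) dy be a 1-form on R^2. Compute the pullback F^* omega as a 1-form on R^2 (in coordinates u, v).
F^* omega = (4*v*(7*u*v + 2*v^2 - 2)) du + (28*u^2*v + 20*u*v^2 - 8*u + 4*v^3 - 4*v) dv

Using F^*(f dg) = (f ∘ F) d(g ∘ F), substitute each coordinate x_i by F_i(u, v) in f_i, and replace dx_i by d F_i = (∂F_i/∂u) du + (∂F_i/∂v) dv.
  For the x component: f_1(F) = 5*u*v + v^2 - 1; d F_1 = (2*v) du + (2*u) dv
  For the y component: f_2(F) = 6*u*v + 2*v^2 - 2; d F_2 = (3*v) du + (3*u + 2*v) dv
Combining and collecting du, dv coefficients:
  coeff of du: 4*v*(7*u*v + 2*v^2 - 2)
  coeff of dv: 28*u^2*v + 20*u*v^2 - 8*u + 4*v^3 - 4*v
F^* omega = (4*v*(7*u*v + 2*v^2 - 2)) du + (28*u^2*v + 20*u*v^2 - 8*u + 4*v^3 - 4*v) dv.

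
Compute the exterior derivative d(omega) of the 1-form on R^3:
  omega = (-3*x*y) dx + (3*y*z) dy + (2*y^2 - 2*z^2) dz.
d(omega) = (3*x) dx ∧ dy + (y) dy ∧ dz

For a 1-form omega = sum_i f_i dx_i, the exterior derivative is
  d(omega) = sum_{i < j} (∂f_j/∂x_i - ∂f_i/∂x_j) dx_i ∧ dx_j.
  coefficient of dx ∧ dy: ∂f_2/∂x - ∂f_1/∂y = ∂(3*y*z)/∂x - ∂(-3*x*y)/∂y = 3*x
  coefficient of dy ∧ dz: ∂f_3/∂y - ∂f_2/∂z = ∂(2*y^2 - 2*z^2)/∂y - ∂(3*y*z)/∂z = y
Assembling: d(omega) = (3*x) dx ∧ dy + (y) dy ∧ dz.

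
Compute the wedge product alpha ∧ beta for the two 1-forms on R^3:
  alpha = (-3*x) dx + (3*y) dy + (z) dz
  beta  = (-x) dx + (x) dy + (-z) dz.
alpha ∧ beta = (3*x*(-x + y)) dx ∧ dy + (4*x*z) dx ∧ dz + (-z*(x + 3*y)) dy ∧ dz

Distribute the wedge, using dx_i ∧ dx_j = -dx_j ∧ dx_i and dx_i ∧ dx_i = 0. For each pair (i, j) with i < j, the coefficient of dx_i ∧ dx_j in alpha ∧ beta is (alpha_i * beta_j - alpha_j * beta_i). Collecting: alpha ∧ beta = (3*x*(-x + y)) dx ∧ dy + (4*x*z) dx ∧ dz + (-z*(x + 3*y)) dy ∧ dz.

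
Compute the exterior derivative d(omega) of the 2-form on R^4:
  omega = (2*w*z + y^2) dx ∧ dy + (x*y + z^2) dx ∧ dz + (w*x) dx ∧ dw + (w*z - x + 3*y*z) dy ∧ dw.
d(omega) = (2*w - x) dx ∧ dy ∧ dz + (2*z - 1) dx ∧ dy ∧ dw + (-w - 3*y) dy ∧ dz ∧ dw

For a 2-form omega = sum_{i<j} g_{ij} dx_i ∧ dx_j, the exterior derivative is
  d(omega) = sum_{i<j} d(g_{ij}) ∧ dx_i ∧ dx_j = sum_{i<j, k} (∂g_{ij}/∂x_k) dx_k ∧ dx_i ∧ dx_j.
Expand each term, using dx_k ∧ dx_i ∧ dx_j = sgn(permutation) dx_{(a)} ∧ dx_{(b)} ∧ dx_{(c)} with (a < b < c) sorted:
  d(2*w*z + y^2) includes (∂/∂z)(2*w*z + y^2) dz = (2*w) dz, which multiplied by dx ∧ dy gives (2*w) dx ∧ dy ∧ dz
  d(2*w*z + y^2) includes (∂/∂w)(2*w*z + y^2) dw = (2*z) dw, which multiplied by dx ∧ dy gives (2*z) dx ∧ dy ∧ dw
  d(x*y + z^2) includes (∂/∂y)(x*y + z^2) dy = (x) dy, which multiplied by dx ∧ dz gives (-x) dx ∧ dy ∧ dz
  d(w*z - x + 3*y*z) includes (∂/∂x)(w*z - x + 3*y*z) dx = (-1) dx, which multiplied by dy ∧ dw gives (-1) dx ∧ dy ∧ dw
  d(w*z - x + 3*y*z) includes (∂/∂z)(w*z - x + 3*y*z) dz = (w + 3*y) dz, which multiplied by dy ∧ dw gives (-w - 3*y) dy ∧ dz ∧ dw
Collecting like 3-forms: d(omega) = (2*w - x) dx ∧ dy ∧ dz + (2*z - 1) dx ∧ dy ∧ dw + (-w - 3*y) dy ∧ dz ∧ dw.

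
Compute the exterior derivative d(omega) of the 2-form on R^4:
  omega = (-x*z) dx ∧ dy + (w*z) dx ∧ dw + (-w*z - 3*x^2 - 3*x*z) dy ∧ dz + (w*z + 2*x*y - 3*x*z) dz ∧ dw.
d(omega) = (-7*x - 3*z) dx ∧ dy ∧ dz + (-w + 2*y - 3*z) dx ∧ dz ∧ dw + (2*x - z) dy ∧ dz ∧ dw

For a 2-form omega = sum_{i<j} g_{ij} dx_i ∧ dx_j, the exterior derivative is
  d(omega) = sum_{i<j} d(g_{ij}) ∧ dx_i ∧ dx_j = sum_{i<j, k} (∂g_{ij}/∂x_k) dx_k ∧ dx_i ∧ dx_j.
Expand each term, using dx_k ∧ dx_i ∧ dx_j = sgn(permutation) dx_{(a)} ∧ dx_{(b)} ∧ dx_{(c)} with (a < b < c) sorted:
  d(-x*z) includes (∂/∂z)(-x*z) dz = (-x) dz, which multiplied by dx ∧ dy gives (-x) dx ∧ dy ∧ dz
  d(w*z) includes (∂/∂z)(w*z) dz = (w) dz, which multiplied by dx ∧ dw gives (-w) dx ∧ dz ∧ dw
  d(-w*z - 3*x^2 - 3*x*z) includes (∂/∂x)(-w*z - 3*x^2 - 3*x*z) dx = (-6*x - 3*z) dx, which multiplied by dy ∧ dz gives (-6*x - 3*z) dx ∧ dy ∧ dz
  d(-w*z - 3*x^2 - 3*x*z) includes (∂/∂w)(-w*z - 3*x^2 - 3*x*z) dw = (-z) dw, which multiplied by dy ∧ dz gives (-z) dy ∧ dz ∧ dw
  d(w*z + 2*x*y - 3*x*z) includes (∂/∂x)(w*z + 2*x*y - 3*x*z) dx = (2*y - 3*z) dx, which multiplied by dz ∧ dw gives (2*y - 3*z) dx ∧ dz ∧ dw
  d(w*z + 2*x*y - 3*x*z) includes (∂/∂y)(w*z + 2*x*y - 3*x*z) dy = (2*x) dy, which multiplied by dz ∧ dw gives (2*x) dy ∧ dz ∧ dw
Collecting like 3-forms: d(omega) = (-7*x - 3*z) dx ∧ dy ∧ dz + (-w + 2*y - 3*z) dx ∧ dz ∧ dw + (2*x - z) dy ∧ dz ∧ dw.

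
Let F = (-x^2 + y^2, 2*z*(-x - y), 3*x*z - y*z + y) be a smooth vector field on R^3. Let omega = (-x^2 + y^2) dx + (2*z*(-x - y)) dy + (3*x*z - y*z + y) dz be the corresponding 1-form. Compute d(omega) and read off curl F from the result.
d(omega) = (2*x + 2*y - z + 1) dy ∧ dz + (-3*z) dz ∧ dx + (-2*y - 2*z) dx ∧ dy; curl F = (2*x + 2*y - z + 1, -3*z, -2*y - 2*z)

d omega = sum_{i<j} (∂f_j/∂x_i - ∂f_i/∂x_j) dx_i ∧ dx_j. Under the identification (dy ∧ dz, dz ∧ dx, dx ∧ dy) ↔ (e_x, e_y, e_z), the coefficients are exactly the components of curl F. Compute:
  ∂R/∂y - ∂Q/∂z = (1 - z) - (-2*x - 2*y) = 2*x + 2*y - z + 1
  ∂P/∂z - ∂R/∂x = (0) - (3*z) = -3*z
  ∂Q/∂x - ∂P/∂y = (-2*z) - (2*y) = -2*y - 2*z.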